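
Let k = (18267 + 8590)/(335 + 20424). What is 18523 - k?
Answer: 384492100/20759 ≈ 18522.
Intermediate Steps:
k = 26857/20759 ≈ 1.2938
18523 - k = 18523 - 1*26857/20759 = 18523 - 26857/20759 = 384492100/20759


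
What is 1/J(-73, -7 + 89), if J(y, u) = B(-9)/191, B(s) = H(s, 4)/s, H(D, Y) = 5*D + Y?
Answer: 1719/41 ≈ 41.927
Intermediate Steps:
H(D, Y) = Y + 5*D
B(s) = (4 + 5*s)/s
J(y, u) = 41/1719 (J(y, u) = (5 + 4/(-9))/191 = (5 + 4*(-1/9))*(1/191) = (5 - 4/9)*(1/191) = (41/9)*(1/191) = 41/1719)
1/J(-73, -7 + 89) = 1/(41/1719) = 1719/41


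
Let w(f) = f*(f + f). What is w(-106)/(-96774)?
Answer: -11236/48387 ≈ -0.23221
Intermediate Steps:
w(f) = 2*f**2 (w(f) = f*(2*f) = 2*f**2)
w(-106)/(-96774) = (2*(-106)**2)/(-96774) = (2*11236)*(-1/96774) = 22472*(-1/96774) = -11236/48387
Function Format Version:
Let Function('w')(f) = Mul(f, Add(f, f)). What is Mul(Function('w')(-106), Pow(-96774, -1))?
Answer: Rational(-11236, 48387) ≈ -0.23221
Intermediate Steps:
Function('w')(f) = Mul(2, Pow(f, 2)) (Function('w')(f) = Mul(f, Mul(2, f)) = Mul(2, Pow(f, 2)))
Mul(Function('w')(-106), Pow(-96774, -1)) = Mul(Mul(2, Pow(-106, 2)), Pow(-96774, -1)) = Mul(Mul(2, 11236), Rational(-1, 96774)) = Mul(22472, Rational(-1, 96774)) = Rational(-11236, 48387)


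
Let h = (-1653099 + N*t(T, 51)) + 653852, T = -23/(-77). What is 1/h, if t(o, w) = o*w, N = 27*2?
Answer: -77/76878677 ≈ -1.0016e-6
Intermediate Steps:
N = 54
T = 23/77 (T = -23*(-1/77) = 23/77 ≈ 0.29870)
h = -76878677/77 (h = (-1653099 + 54*((23/77)*51)) + 653852 = (-1653099 + 54*(1173/77)) + 653852 = (-1653099 + 63342/77) + 653852 = -127225281/77 + 653852 = -76878677/77 ≈ -9.9842e+5)
1/h = 1/(-76878677/77) = -77/76878677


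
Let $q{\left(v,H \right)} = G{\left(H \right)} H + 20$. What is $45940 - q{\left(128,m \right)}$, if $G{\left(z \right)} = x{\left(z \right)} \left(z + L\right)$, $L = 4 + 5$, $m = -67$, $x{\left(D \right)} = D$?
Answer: $306282$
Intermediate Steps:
$L = 9$
$G{\left(z \right)} = z \left(9 + z\right)$ ($G{\left(z \right)} = z \left(z + 9\right) = z \left(9 + z\right)$)
$q{\left(v,H \right)} = 20 + H^{2} \left(9 + H\right)$ ($q{\left(v,H \right)} = H \left(9 + H\right) H + 20 = H^{2} \left(9 + H\right) + 20 = 20 + H^{2} \left(9 + H\right)$)
$45940 - q{\left(128,m \right)} = 45940 - \left(20 + \left(-67\right)^{2} \left(9 - 67\right)\right) = 45940 - \left(20 + 4489 \left(-58\right)\right) = 45940 - \left(20 - 260362\right) = 45940 - -260342 = 45940 + 260342 = 306282$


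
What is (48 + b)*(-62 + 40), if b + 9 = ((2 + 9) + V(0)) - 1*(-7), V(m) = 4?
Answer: -1342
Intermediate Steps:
b = 13 (b = -9 + (((2 + 9) + 4) - 1*(-7)) = -9 + ((11 + 4) + 7) = -9 + (15 + 7) = -9 + 22 = 13)
(48 + b)*(-62 + 40) = (48 + 13)*(-62 + 40) = 61*(-22) = -1342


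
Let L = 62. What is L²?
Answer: 3844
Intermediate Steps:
L² = 62² = 3844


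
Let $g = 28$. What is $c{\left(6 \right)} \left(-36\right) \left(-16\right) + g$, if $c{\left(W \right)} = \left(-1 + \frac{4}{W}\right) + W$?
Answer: $3292$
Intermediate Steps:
$c{\left(W \right)} = -1 + W + \frac{4}{W}$
$c{\left(6 \right)} \left(-36\right) \left(-16\right) + g = \left(-1 + 6 + \frac{4}{6}\right) \left(-36\right) \left(-16\right) + 28 = \left(-1 + 6 + 4 \cdot \frac{1}{6}\right) \left(-36\right) \left(-16\right) + 28 = \left(-1 + 6 + \frac{2}{3}\right) \left(-36\right) \left(-16\right) + 28 = \frac{17}{3} \left(-36\right) \left(-16\right) + 28 = \left(-204\right) \left(-16\right) + 28 = 3264 + 28 = 3292$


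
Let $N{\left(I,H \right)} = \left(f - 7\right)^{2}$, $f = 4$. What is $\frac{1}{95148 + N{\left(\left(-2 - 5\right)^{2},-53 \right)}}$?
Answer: $\frac{1}{95157} \approx 1.0509 \cdot 10^{-5}$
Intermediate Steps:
$N{\left(I,H \right)} = 9$ ($N{\left(I,H \right)} = \left(4 - 7\right)^{2} = \left(-3\right)^{2} = 9$)
$\frac{1}{95148 + N{\left(\left(-2 - 5\right)^{2},-53 \right)}} = \frac{1}{95148 + 9} = \frac{1}{95157}$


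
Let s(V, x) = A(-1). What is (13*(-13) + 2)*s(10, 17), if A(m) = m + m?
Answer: 334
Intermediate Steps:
A(m) = 2*m
s(V, x) = -2 (s(V, x) = 2*(-1) = -2)
(13*(-13) + 2)*s(10, 17) = (13*(-13) + 2)*(-2) = (-169 + 2)*(-2) = -167*(-2) = 334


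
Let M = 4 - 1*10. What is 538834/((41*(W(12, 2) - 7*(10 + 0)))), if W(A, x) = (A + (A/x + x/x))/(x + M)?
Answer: -2155336/12259 ≈ -175.82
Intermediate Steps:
M = -6 (M = 4 - 10 = -6)
W(A, x) = (1 + A + A/x)/(-6 + x) (W(A, x) = (A + (A/x + x/x))/(x - 6) = (A + (A/x + 1))/(-6 + x) = (A + (1 + A/x))/(-6 + x) = (1 + A + A/x)/(-6 + x))
538834/((41*(W(12, 2) - 7*(10 + 0)))) = 538834/((41*((12 + 2 + 12*2)/(2*(-6 + 2)) - 7*(10 + 0)))) = 538834/((41*((½)*(12 + 2 + 24)/(-4) - 7*10))) = 538834/((41*((½)*(-¼)*38 - 70))) = 538834/((41*(-19/4 - 70))) = 538834/((41*(-299/4))) = 538834/(-12259/4) = 538834*(-4/12259) = -2155336/12259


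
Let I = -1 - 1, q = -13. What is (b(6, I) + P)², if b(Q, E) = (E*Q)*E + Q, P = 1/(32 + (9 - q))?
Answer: 2627641/2916 ≈ 901.11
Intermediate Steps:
I = -2
P = 1/54 (P = 1/(32 + (9 - 1*(-13))) = 1/(32 + (9 + 13)) = 1/(32 + 22) = 1/54 ≈ 0.018519)
b(Q, E) = Q + Q*E² (b(Q, E) = Q*E² + Q = Q + Q*E²)
(b(6, I) + P)² = (6*(1 + (-2)²) + 1/54)² = (6*(1 + 4) + 1/54)² = (6*5 + 1/54)² = (30 + 1/54)² = (1621/54)² = 2627641/2916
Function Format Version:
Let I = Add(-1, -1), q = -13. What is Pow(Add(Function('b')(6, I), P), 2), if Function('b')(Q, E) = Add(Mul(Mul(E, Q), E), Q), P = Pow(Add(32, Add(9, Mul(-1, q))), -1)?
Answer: Rational(2627641, 2916) ≈ 901.11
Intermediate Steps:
I = -2
P = Rational(1, 54) (P = Pow(Add(32, Add(9, Mul(-1, -13))), -1) = Pow(Add(32, Add(9, 13)), -1) = Pow(Add(32, 22), -1) = Pow(54, -1) = Rational(1, 54) ≈ 0.018519)
Function('b')(Q, E) = Add(Q, Mul(Q, Pow(E, 2))) (Function('b')(Q, E) = Add(Mul(Q, Pow(E, 2)), Q) = Add(Q, Mul(Q, Pow(E, 2))))
Pow(Add(Function('b')(6, I), P), 2) = Pow(Add(Mul(6, Add(1, Pow(-2, 2))), Rational(1, 54)), 2) = Pow(Add(Mul(6, Add(1, 4)), Rational(1, 54)), 2) = Pow(Add(Mul(6, 5), Rational(1, 54)), 2) = Pow(Add(30, Rational(1, 54)), 2) = Pow(Rational(1621, 54), 2) = Rational(2627641, 2916)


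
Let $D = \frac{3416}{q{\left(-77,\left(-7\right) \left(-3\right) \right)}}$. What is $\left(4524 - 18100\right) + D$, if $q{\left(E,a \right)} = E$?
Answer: $- \frac{149824}{11} \approx -13620.0$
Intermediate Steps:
$D = - \frac{488}{11}$ ($D = \frac{3416}{-77} = 3416 \left(- \frac{1}{77}\right) = - \frac{488}{11} \approx -44.364$)
$\left(4524 - 18100\right) + D = \left(4524 - 18100\right) - \frac{488}{11} = -13576 - \frac{488}{11} = - \frac{149824}{11}$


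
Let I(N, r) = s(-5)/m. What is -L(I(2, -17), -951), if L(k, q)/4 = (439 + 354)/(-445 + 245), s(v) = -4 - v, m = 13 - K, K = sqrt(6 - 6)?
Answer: 793/50 ≈ 15.860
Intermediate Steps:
K = 0 (K = sqrt(0) = 0)
m = 13 (m = 13 - 1*0 = 13 + 0 = 13)
I(N, r) = 1/13 (I(N, r) = (-4 - 1*(-5))/13 = (-4 + 5)*(1/13) = 1*(1/13) = 1/13)
L(k, q) = -793/50 (L(k, q) = 4*((439 + 354)/(-445 + 245)) = 4*(793/(-200)) = 4*(793*(-1/200)) = 4*(-793/200) = -793/50)
-L(I(2, -17), -951) = -1*(-793/50) = 793/50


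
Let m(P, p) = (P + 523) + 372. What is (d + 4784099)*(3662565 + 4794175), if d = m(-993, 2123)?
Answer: 40457052616740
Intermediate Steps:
m(P, p) = 895 + P (m(P, p) = (523 + P) + 372 = 895 + P)
d = -98 (d = 895 - 993 = -98)
(d + 4784099)*(3662565 + 4794175) = (-98 + 4784099)*(3662565 + 4794175) = 4784001*8456740 = 40457052616740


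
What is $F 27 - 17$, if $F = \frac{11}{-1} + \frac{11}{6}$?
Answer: $- \frac{529}{2} \approx -264.5$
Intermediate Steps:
$F = - \frac{55}{6}$ ($F = 11 \left(-1\right) + 11 \cdot \frac{1}{6} = -11 + \frac{11}{6} = - \frac{55}{6} \approx -9.1667$)
$F 27 - 17 = \left(- \frac{55}{6}\right) 27 - 17 = - \frac{495}{2} - 17 = - \frac{529}{2}$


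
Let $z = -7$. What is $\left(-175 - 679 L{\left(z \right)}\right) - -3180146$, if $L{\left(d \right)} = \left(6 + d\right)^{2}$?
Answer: $3179292$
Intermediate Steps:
$\left(-175 - 679 L{\left(z \right)}\right) - -3180146 = \left(-175 - 679 \left(6 - 7\right)^{2}\right) - -3180146 = \left(-175 - 679 \left(-1\right)^{2}\right) + 3180146 = \left(-175 - 679\right) + 3180146 = -854 + 3180146 = 3179292$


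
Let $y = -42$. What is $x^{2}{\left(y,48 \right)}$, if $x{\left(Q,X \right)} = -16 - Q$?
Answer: $676$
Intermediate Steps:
$x^{2}{\left(y,48 \right)} = \left(-16 - -42\right)^{2} = \left(-16 + 42\right)^{2} = 26^{2} = 676$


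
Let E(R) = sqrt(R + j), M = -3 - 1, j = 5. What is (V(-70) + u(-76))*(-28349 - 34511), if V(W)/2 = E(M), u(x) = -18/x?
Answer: -2671550/19 ≈ -1.4061e+5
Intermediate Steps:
M = -4
E(R) = sqrt(5 + R) (E(R) = sqrt(R + 5) = sqrt(5 + R))
V(W) = 2 (V(W) = 2*sqrt(5 - 4) = 2*sqrt(1) = 2*1 = 2)
(V(-70) + u(-76))*(-28349 - 34511) = (2 - 18/(-76))*(-28349 - 34511) = (2 - 18*(-1/76))*(-62860) = (2 + 9/38)*(-62860) = (85/38)*(-62860) = -2671550/19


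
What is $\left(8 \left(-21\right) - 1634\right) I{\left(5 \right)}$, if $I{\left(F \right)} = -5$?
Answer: $9010$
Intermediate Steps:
$\left(8 \left(-21\right) - 1634\right) I{\left(5 \right)} = \left(8 \left(-21\right) - 1634\right) \left(-5\right) = \left(-168 - 1634\right) \left(-5\right) = \left(-1802\right) \left(-5\right) = 9010$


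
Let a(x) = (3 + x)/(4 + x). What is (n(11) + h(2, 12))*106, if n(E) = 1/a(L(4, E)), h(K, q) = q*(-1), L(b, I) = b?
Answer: -8056/7 ≈ -1150.9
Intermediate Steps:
a(x) = (3 + x)/(4 + x)
h(K, q) = -q
n(E) = 8/7 (n(E) = 1/((3 + 4)/(4 + 4)) = 1/(7/8) = 8/7)
(n(11) + h(2, 12))*106 = (8/7 - 1*12)*106 = (8/7 - 12)*106 = -76/7*106 = -8056/7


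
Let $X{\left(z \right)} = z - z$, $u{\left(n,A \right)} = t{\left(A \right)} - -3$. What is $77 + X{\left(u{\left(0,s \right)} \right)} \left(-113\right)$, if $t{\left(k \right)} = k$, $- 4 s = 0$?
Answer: $77$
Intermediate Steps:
$s = 0$ ($s = \left(- \frac{1}{4}\right) 0 = 0$)
$u{\left(n,A \right)} = 3 + A$ ($u{\left(n,A \right)} = A - -3 = A + 3 = 3 + A$)
$X{\left(z \right)} = 0$
$77 + X{\left(u{\left(0,s \right)} \right)} \left(-113\right) = 77 + 0 \left(-113\right) = 77 + 0 = 77$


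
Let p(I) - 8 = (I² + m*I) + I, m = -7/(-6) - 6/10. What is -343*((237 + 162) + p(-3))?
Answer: -1410759/10 ≈ -1.4108e+5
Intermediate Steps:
m = 17/30 (m = -7*(-⅙) - 6*⅒ = 7/6 - ⅗ = 17/30 ≈ 0.56667)
p(I) = 8 + I² + 47*I/30 (p(I) = 8 + ((I² + 17*I/30) + I) = 8 + (I² + 47*I/30) = 8 + I² + 47*I/30)
-343*((237 + 162) + p(-3)) = -343*((237 + 162) + (8 + (-3)² + (47/30)*(-3))) = -343*(399 + (8 + 9 - 47/10)) = -343*(399 + 123/10) = -343*4113/10 = -1410759/10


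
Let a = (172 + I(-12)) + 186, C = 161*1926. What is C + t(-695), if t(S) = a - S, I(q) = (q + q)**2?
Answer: 311715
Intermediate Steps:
C = 310086
I(q) = 4*q**2 (I(q) = (2*q)**2 = 4*q**2)
a = 934 (a = (172 + 4*(-12)**2) + 186 = (172 + 4*144) + 186 = (172 + 576) + 186 = 748 + 186 = 934)
t(S) = 934 - S
C + t(-695) = 310086 + (934 - 1*(-695)) = 310086 + (934 + 695) = 310086 + 1629 = 311715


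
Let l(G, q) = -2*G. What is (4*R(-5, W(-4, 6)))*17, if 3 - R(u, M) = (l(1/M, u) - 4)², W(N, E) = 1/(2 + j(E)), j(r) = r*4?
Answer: -213044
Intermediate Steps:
j(r) = 4*r
W(N, E) = 1/(2 + 4*E)
R(u, M) = 3 - (-4 - 2/M)² (R(u, M) = 3 - (-2/M - 4)² = 3 - (-4 - 2/M)²)
(4*R(-5, W(-4, 6)))*17 = (4*(-13 - 16/(1/(2*(1 + 2*6))) - 4*4*(1 + 2*6)²))*17 = (4*(-13 - 16/(1/(2*(1 + 12))) - 4*4*(1 + 12)²))*17 = (4*(-13 - 16/((½)/13) - 4/((½)/13)²))*17 = (4*(-13 - 16/((½)*(1/13)) - 4/((½)*(1/13))²))*17 = (4*(-13 - 16/1/26 - 4/26⁻²))*17 = (4*(-13 - 16*26 - 4*676))*17 = (4*(-13 - 416 - 2704))*17 = (4*(-3133))*17 = -12532*17 = -213044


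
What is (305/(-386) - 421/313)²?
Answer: 66549036841/14596989124 ≈ 4.5591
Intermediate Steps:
(305/(-386) - 421/313)² = (305*(-1/386) - 421*1/313)² = (-305/386 - 421/313)² = (-257971/120818)² = 66549036841/14596989124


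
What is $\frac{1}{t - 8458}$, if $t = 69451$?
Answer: $\frac{1}{60993} \approx 1.6395 \cdot 10^{-5}$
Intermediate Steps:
$\frac{1}{t - 8458} = \frac{1}{69451 - 8458} = \frac{1}{60993}$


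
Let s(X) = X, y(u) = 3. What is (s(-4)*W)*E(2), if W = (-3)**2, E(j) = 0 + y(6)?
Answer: -108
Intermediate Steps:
E(j) = 3 (E(j) = 0 + 3 = 3)
W = 9
(s(-4)*W)*E(2) = -4*9*3 = -36*3 = -108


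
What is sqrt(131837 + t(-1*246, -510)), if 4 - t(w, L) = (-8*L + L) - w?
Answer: 15*sqrt(569) ≈ 357.81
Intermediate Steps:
t(w, L) = 4 + w + 7*L (t(w, L) = 4 - ((-8*L + L) - w) = 4 - (-7*L - w) = 4 - (-w - 7*L) = 4 + (w + 7*L) = 4 + w + 7*L)
sqrt(131837 + t(-1*246, -510)) = sqrt(131837 + (4 - 1*246 + 7*(-510))) = sqrt(131837 + (4 - 246 - 3570)) = sqrt(131837 - 3812) = sqrt(128025) = 15*sqrt(569)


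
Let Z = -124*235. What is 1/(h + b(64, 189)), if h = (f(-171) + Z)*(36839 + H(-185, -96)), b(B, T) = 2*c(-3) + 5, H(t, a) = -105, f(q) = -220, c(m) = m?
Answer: -1/1078510241 ≈ -9.2720e-10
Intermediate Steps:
Z = -29140
b(B, T) = -1 (b(B, T) = 2*(-3) + 5 = -6 + 5 = -1)
h = -1078510240 (h = (-220 - 29140)*(36839 - 105) = -29360*36734 = -1078510240)
1/(h + b(64, 189)) = 1/(-1078510240 - 1) = 1/(-1078510241) = -1/1078510241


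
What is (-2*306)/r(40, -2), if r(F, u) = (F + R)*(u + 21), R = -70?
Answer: 102/95 ≈ 1.0737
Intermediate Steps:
r(F, u) = (-70 + F)*(21 + u) (r(F, u) = (F - 70)*(u + 21) = (-70 + F)*(21 + u))
(-2*306)/r(40, -2) = (-2*306)/(-1470 - 70*(-2) + 21*40 + 40*(-2)) = -612/(-1470 + 140 + 840 - 80) = -612/(-570) = -612*(-1/570) = 102/95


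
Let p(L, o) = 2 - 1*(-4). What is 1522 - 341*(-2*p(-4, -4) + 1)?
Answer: 5273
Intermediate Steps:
p(L, o) = 6 (p(L, o) = 2 + 4 = 6)
1522 - 341*(-2*p(-4, -4) + 1) = 1522 - 341*(-2*6 + 1) = 1522 - 341*(-12 + 1) = 1522 - 341*(-11) = 1522 + 3751 = 5273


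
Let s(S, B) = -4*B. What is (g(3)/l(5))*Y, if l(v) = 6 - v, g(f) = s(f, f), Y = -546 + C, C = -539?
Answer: 13020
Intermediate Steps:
Y = -1085 (Y = -546 - 539 = -1085)
g(f) = -4*f
(g(3)/l(5))*Y = ((-4*3)/(6 - 1*5))*(-1085) = -12/(6 - 5)*(-1085) = -12/1*(-1085) = -12*1*(-1085) = -12*(-1085) = 13020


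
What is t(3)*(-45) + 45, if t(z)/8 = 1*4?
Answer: -1395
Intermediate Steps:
t(z) = 32 (t(z) = 8*(1*4) = 8*4 = 32)
t(3)*(-45) + 45 = 32*(-45) + 45 = -1440 + 45 = -1395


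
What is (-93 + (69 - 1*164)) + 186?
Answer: -2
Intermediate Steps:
(-93 + (69 - 1*164)) + 186 = (-93 + (69 - 164)) + 186 = (-93 - 95) + 186 = -188 + 186 = -2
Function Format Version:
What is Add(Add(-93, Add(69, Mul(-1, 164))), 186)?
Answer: -2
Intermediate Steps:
Add(Add(-93, Add(69, Mul(-1, 164))), 186) = Add(Add(-93, Add(69, -164)), 186) = Add(Add(-93, -95), 186) = Add(-188, 186) = -2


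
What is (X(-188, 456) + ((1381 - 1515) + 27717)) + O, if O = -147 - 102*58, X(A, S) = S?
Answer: 21976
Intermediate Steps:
O = -6063 (O = -147 - 5916 = -6063)
(X(-188, 456) + ((1381 - 1515) + 27717)) + O = (456 + ((1381 - 1515) + 27717)) - 6063 = (456 + (-134 + 27717)) - 6063 = (456 + 27583) - 6063 = 28039 - 6063 = 21976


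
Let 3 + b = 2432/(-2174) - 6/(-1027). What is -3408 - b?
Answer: -3799926035/1116349 ≈ -3403.9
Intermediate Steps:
b = -4591357/1116349 (b = -3 + (2432/(-2174) - 6/(-1027)) = -3 + (2432*(-1/2174) - 6*(-1/1027)) = -3 + (-1216/1087 + 6/1027) = -3 - 1242310/1116349 = -4591357/1116349 ≈ -4.1128)
-3408 - b = -3408 - 1*(-4591357/1116349) = -3408 + 4591357/1116349 = -3799926035/1116349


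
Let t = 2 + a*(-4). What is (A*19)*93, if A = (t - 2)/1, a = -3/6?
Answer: 3534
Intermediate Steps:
a = -1/2 (a = -3*1/6 = -1/2 ≈ -0.50000)
t = 4 (t = 2 - 1/2*(-4) = 2 + 2 = 4)
A = 2 (A = (4 - 2)/1 = 2*1 = 2)
(A*19)*93 = (2*19)*93 = 38*93 = 3534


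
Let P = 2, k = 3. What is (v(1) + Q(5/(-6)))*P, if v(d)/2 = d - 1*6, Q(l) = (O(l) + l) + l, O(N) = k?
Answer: -52/3 ≈ -17.333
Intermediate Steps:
O(N) = 3
Q(l) = 3 + 2*l (Q(l) = (3 + l) + l = 3 + 2*l)
v(d) = -12 + 2*d (v(d) = 2*(d - 1*6) = 2*(d - 6) = 2*(-6 + d) = -12 + 2*d)
(v(1) + Q(5/(-6)))*P = ((-12 + 2*1) + (3 + 2*(5/(-6))))*2 = ((-12 + 2) + (3 + 2*(5*(-⅙))))*2 = (-10 + (3 + 2*(-⅚)))*2 = (-10 + (3 - 5/3))*2 = (-10 + 4/3)*2 = -26/3*2 = -52/3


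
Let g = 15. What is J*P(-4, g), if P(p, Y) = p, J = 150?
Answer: -600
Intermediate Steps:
J*P(-4, g) = 150*(-4) = -600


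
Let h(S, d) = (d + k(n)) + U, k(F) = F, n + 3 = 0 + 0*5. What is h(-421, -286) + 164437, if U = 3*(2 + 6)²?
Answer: 164340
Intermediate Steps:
n = -3 (n = -3 + (0 + 0*5) = -3 + (0 + 0) = -3 + 0 = -3)
U = 192 (U = 3*8² = 3*64 = 192)
h(S, d) = 189 + d (h(S, d) = (d - 3) + 192 = (-3 + d) + 192 = 189 + d)
h(-421, -286) + 164437 = (189 - 286) + 164437 = -97 + 164437 = 164340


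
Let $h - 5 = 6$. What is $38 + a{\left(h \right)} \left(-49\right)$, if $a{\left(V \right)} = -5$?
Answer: $283$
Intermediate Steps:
$h = 11$ ($h = 5 + 6 = 11$)
$38 + a{\left(h \right)} \left(-49\right) = 38 - -245 = 38 + 245 = 283$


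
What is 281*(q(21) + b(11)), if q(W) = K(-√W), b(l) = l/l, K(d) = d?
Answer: 281 - 281*√21 ≈ -1006.7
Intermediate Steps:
b(l) = 1
q(W) = -√W
281*(q(21) + b(11)) = 281*(-√21 + 1) = 281*(1 - √21) = 281 - 281*√21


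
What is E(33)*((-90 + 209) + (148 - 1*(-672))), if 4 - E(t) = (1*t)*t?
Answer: -1018815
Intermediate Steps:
E(t) = 4 - t² (E(t) = 4 - 1*t*t = 4 - t*t = 4 - t²)
E(33)*((-90 + 209) + (148 - 1*(-672))) = (4 - 1*33²)*((-90 + 209) + (148 - 1*(-672))) = (4 - 1*1089)*(119 + (148 + 672)) = (4 - 1089)*(119 + 820) = -1085*939 = -1018815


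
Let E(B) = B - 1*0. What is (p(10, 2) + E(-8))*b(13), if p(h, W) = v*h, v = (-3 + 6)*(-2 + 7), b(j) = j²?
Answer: 23998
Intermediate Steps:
v = 15 (v = 3*5 = 15)
E(B) = B (E(B) = B + 0 = B)
p(h, W) = 15*h
(p(10, 2) + E(-8))*b(13) = (15*10 - 8)*13² = (150 - 8)*169 = 142*169 = 23998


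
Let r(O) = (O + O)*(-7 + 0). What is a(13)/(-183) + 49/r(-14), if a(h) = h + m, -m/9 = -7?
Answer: -121/732 ≈ -0.16530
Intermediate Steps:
m = 63 (m = -9*(-7) = 63)
a(h) = 63 + h (a(h) = h + 63 = 63 + h)
r(O) = -14*O (r(O) = (2*O)*(-7) = -14*O)
a(13)/(-183) + 49/r(-14) = (63 + 13)/(-183) + 49/((-14*(-14))) = 76*(-1/183) + 49/196 = -76/183 + 49*(1/196) = -76/183 + ¼ = -121/732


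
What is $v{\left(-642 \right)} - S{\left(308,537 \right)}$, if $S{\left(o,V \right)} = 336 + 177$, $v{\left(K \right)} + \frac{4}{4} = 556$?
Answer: $42$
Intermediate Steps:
$v{\left(K \right)} = 555$ ($v{\left(K \right)} = -1 + 556 = 555$)
$S{\left(o,V \right)} = 513$
$v{\left(-642 \right)} - S{\left(308,537 \right)} = 555 - 513 = 42$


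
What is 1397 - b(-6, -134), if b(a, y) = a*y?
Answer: 593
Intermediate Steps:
1397 - b(-6, -134) = 1397 - (-6)*(-134) = 1397 - 1*804 = 1397 - 804 = 593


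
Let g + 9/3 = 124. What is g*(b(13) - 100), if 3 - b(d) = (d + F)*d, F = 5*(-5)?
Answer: 7139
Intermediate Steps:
F = -25
g = 121 (g = -3 + 124 = 121)
b(d) = 3 - d*(-25 + d) (b(d) = 3 - (d - 25)*d = 3 - (-25 + d)*d = 3 - d*(-25 + d))
g*(b(13) - 100) = 121*((3 - 1*13² + 25*13) - 100) = 121*((3 - 1*169 + 325) - 100) = 121*((3 - 169 + 325) - 100) = 121*(159 - 100) = 121*59 = 7139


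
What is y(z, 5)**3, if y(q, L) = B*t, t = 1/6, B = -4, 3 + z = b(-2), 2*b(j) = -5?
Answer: -8/27 ≈ -0.29630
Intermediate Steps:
b(j) = -5/2 (b(j) = (1/2)*(-5) = -5/2)
z = -11/2 (z = -3 - 5/2 = -11/2 ≈ -5.5000)
t = 1/6 ≈ 0.16667
y(q, L) = -2/3 (y(q, L) = -4*1/6 = -2/3)
y(z, 5)**3 = (-2/3)**3 = -8/27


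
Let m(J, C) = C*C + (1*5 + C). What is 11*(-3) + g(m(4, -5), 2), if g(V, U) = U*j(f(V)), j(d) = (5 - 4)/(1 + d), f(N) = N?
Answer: -428/13 ≈ -32.923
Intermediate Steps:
j(d) = 1/(1 + d)
m(J, C) = 5 + C + C**2 (m(J, C) = C**2 + (5 + C) = 5 + C + C**2)
g(V, U) = U/(1 + V)
11*(-3) + g(m(4, -5), 2) = 11*(-3) + 2/(1 + (5 - 5 + (-5)**2)) = -33 + 2/(1 + (5 - 5 + 25)) = -33 + 2/(1 + 25) = -33 + 2/26 = -33 + 2*(1/26) = -33 + 1/13 = -428/13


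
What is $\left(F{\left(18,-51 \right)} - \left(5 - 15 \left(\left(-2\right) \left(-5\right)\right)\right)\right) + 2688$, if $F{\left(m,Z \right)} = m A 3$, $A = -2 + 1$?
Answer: $2779$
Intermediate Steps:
$A = -1$
$F{\left(m,Z \right)} = - 3 m$ ($F{\left(m,Z \right)} = m \left(-1\right) 3 = - m 3 = - 3 m$)
$\left(F{\left(18,-51 \right)} - \left(5 - 15 \left(\left(-2\right) \left(-5\right)\right)\right)\right) + 2688 = \left(\left(-3\right) 18 - \left(5 - 15 \left(\left(-2\right) \left(-5\right)\right)\right)\right) + 2688 = \left(-54 + \left(15 \cdot 10 - 5\right)\right) + 2688 = \left(-54 + \left(150 - 5\right)\right) + 2688 = \left(-54 + 145\right) + 2688 = 91 + 2688 = 2779$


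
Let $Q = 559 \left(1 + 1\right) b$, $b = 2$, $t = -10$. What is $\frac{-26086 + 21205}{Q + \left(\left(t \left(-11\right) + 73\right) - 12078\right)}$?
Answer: $\frac{4881}{9659} \approx 0.50533$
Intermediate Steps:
$Q = 2236$ ($Q = 559 \left(1 + 1\right) 2 = 559 \cdot 2 \cdot 2 = 559 \cdot 4 = 2236$)
$\frac{-26086 + 21205}{Q + \left(\left(t \left(-11\right) + 73\right) - 12078\right)} = \frac{-26086 + 21205}{2236 + \left(\left(\left(-10\right) \left(-11\right) + 73\right) - 12078\right)} = - \frac{4881}{2236 + \left(\left(110 + 73\right) - 12078\right)} = - \frac{4881}{2236 + \left(183 - 12078\right)} = - \frac{4881}{2236 - 11895} = - \frac{4881}{-9659} = \left(-4881\right) \left(- \frac{1}{9659}\right) = \frac{4881}{9659}$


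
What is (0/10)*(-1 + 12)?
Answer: 0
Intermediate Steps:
(0/10)*(-1 + 12) = (0*(1/10))*11 = 0*11 = 0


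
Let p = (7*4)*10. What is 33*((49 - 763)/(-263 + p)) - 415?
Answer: -1801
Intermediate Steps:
p = 280 (p = 28*10 = 280)
33*((49 - 763)/(-263 + p)) - 415 = 33*((49 - 763)/(-263 + 280)) - 415 = 33*(-714/17) - 415 = 33*(-714*1/17) - 415 = 33*(-42) - 415 = -1386 - 415 = -1801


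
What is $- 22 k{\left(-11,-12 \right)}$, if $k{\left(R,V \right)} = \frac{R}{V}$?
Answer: $- \frac{121}{6} \approx -20.167$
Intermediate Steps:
$- 22 k{\left(-11,-12 \right)} = - 22 \left(- \frac{11}{-12}\right) = - 22 \left(\left(-11\right) \left(- \frac{1}{12}\right)\right) = \left(-22\right) \frac{11}{12} = - \frac{121}{6}$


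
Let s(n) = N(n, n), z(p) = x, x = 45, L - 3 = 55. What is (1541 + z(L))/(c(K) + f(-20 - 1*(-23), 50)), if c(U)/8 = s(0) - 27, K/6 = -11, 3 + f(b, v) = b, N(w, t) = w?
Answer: -793/108 ≈ -7.3426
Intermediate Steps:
L = 58 (L = 3 + 55 = 58)
f(b, v) = -3 + b
K = -66 (K = 6*(-11) = -66)
z(p) = 45
s(n) = n
c(U) = -216 (c(U) = 8*(0 - 27) = 8*(-27) = -216)
(1541 + z(L))/(c(K) + f(-20 - 1*(-23), 50)) = (1541 + 45)/(-216 + (-3 + (-20 - 1*(-23)))) = 1586/(-216 + (-3 + (-20 + 23))) = 1586/(-216 + (-3 + 3)) = 1586/(-216 + 0) = 1586/(-216) = 1586*(-1/216) = -793/108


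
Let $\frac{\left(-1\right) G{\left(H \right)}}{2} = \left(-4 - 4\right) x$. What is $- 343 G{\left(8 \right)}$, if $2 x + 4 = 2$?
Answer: $5488$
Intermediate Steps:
$x = -1$ ($x = -2 + \frac{1}{2} \cdot 2 = -2 + 1 = -1$)
$G{\left(H \right)} = -16$ ($G{\left(H \right)} = - 2 \left(-4 - 4\right) \left(-1\right) = - 2 \left(\left(-8\right) \left(-1\right)\right) = \left(-2\right) 8 = -16$)
$- 343 G{\left(8 \right)} = \left(-343\right) \left(-16\right) = 5488$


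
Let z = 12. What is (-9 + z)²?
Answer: 9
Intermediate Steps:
(-9 + z)² = (-9 + 12)² = 3² = 9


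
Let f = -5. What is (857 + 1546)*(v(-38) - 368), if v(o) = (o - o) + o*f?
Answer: -427734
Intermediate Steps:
v(o) = -5*o (v(o) = (o - o) + o*(-5) = 0 - 5*o = -5*o)
(857 + 1546)*(v(-38) - 368) = (857 + 1546)*(-5*(-38) - 368) = 2403*(190 - 368) = 2403*(-178) = -427734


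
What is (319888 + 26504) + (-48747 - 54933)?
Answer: 242712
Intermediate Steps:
(319888 + 26504) + (-48747 - 54933) = 346392 - 103680 = 242712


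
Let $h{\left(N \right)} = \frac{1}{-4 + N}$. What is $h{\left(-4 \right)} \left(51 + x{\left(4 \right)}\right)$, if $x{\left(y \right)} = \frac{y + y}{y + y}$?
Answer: $- \frac{13}{2} \approx -6.5$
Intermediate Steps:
$x{\left(y \right)} = 1$ ($x{\left(y \right)} = \frac{2 y}{2 y} = 2 y \frac{1}{2 y} = 1$)
$h{\left(-4 \right)} \left(51 + x{\left(4 \right)}\right) = \frac{51 + 1}{-4 - 4} = \frac{1}{-8} \cdot 52 = \left(- \frac{1}{8}\right) 52 = - \frac{13}{2}$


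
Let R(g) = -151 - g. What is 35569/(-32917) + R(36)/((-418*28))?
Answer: -37285827/35023688 ≈ -1.0646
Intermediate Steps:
35569/(-32917) + R(36)/((-418*28)) = 35569/(-32917) + (-151 - 1*36)/((-418*28)) = 35569*(-1/32917) + (-151 - 36)/(-11704) = -35569/32917 - 187*(-1/11704) = -35569/32917 + 17/1064 = -37285827/35023688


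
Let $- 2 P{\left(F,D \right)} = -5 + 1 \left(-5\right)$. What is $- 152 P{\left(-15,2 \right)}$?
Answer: $-760$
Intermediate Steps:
$P{\left(F,D \right)} = 5$ ($P{\left(F,D \right)} = - \frac{-5 + 1 \left(-5\right)}{2} = - \frac{-5 - 5}{2} = \left(- \frac{1}{2}\right) \left(-10\right) = 5$)
$- 152 P{\left(-15,2 \right)} = \left(-152\right) 5 = -760$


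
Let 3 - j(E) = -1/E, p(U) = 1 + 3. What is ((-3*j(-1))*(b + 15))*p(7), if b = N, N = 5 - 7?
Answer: -312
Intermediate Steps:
N = -2
p(U) = 4
j(E) = 3 + 1/E (j(E) = 3 - (-1)/E = 3 + 1/E)
b = -2
((-3*j(-1))*(b + 15))*p(7) = ((-3*(3 + 1/(-1)))*(-2 + 15))*4 = (-3*(3 - 1)*13)*4 = (-3*2*13)*4 = -6*13*4 = -78*4 = -312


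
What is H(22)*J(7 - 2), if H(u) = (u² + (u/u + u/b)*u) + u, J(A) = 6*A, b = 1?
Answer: 30360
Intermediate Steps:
H(u) = u + u² + u*(1 + u) (H(u) = (u² + (u/u + u/1)*u) + u = (u² + (1 + u*1)*u) + u = (u² + (1 + u)*u) + u = (u² + u*(1 + u)) + u = u + u² + u*(1 + u))
H(22)*J(7 - 2) = (2*22*(1 + 22))*(6*(7 - 2)) = (2*22*23)*(6*5) = 1012*30 = 30360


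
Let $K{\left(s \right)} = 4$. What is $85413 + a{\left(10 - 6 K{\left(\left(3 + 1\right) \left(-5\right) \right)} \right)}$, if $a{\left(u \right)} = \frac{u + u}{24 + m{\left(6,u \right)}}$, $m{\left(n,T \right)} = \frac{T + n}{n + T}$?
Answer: $\frac{2135297}{25} \approx 85412.0$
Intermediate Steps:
$m{\left(n,T \right)} = 1$ ($m{\left(n,T \right)} = \frac{T + n}{T + n} = 1$)
$a{\left(u \right)} = \frac{2 u}{25}$ ($a{\left(u \right)} = \frac{u + u}{24 + 1} = \frac{2 u}{25}$)
$85413 + a{\left(10 - 6 K{\left(\left(3 + 1\right) \left(-5\right) \right)} \right)} = 85413 + \frac{2 \left(10 - 24\right)}{25} = 85413 + \frac{2}{25} \left(-14\right) = 85413 - \frac{28}{25} = \frac{2135297}{25}$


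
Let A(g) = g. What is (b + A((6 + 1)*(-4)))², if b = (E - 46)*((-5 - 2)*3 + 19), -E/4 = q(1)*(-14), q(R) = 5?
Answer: 246016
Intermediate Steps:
E = 280 (E = -20*(-14) = -4*(-70) = 280)
b = -468 (b = (280 - 46)*((-5 - 2)*3 + 19) = 234*(-7*3 + 19) = 234*(-21 + 19) = 234*(-2) = -468)
(b + A((6 + 1)*(-4)))² = (-468 + (6 + 1)*(-4))² = (-468 + 7*(-4))² = (-468 - 28)² = (-496)² = 246016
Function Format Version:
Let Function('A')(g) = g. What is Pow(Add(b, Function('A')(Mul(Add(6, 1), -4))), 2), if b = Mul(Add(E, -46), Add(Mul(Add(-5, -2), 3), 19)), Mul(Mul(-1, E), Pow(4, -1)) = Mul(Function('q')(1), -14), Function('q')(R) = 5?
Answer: 246016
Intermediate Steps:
E = 280 (E = Mul(-4, Mul(5, -14)) = Mul(-4, -70) = 280)
b = -468 (b = Mul(Add(280, -46), Add(Mul(Add(-5, -2), 3), 19)) = Mul(234, Add(Mul(-7, 3), 19)) = Mul(234, Add(-21, 19)) = Mul(234, -2) = -468)
Pow(Add(b, Function('A')(Mul(Add(6, 1), -4))), 2) = Pow(Add(-468, Mul(Add(6, 1), -4)), 2) = Pow(Add(-468, Mul(7, -4)), 2) = Pow(Add(-468, -28), 2) = Pow(-496, 2) = 246016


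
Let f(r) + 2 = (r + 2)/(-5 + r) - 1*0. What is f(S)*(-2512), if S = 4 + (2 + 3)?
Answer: -1884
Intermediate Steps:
S = 9 (S = 4 + 5 = 9)
f(r) = -2 + (2 + r)/(-5 + r) (f(r) = -2 + ((r + 2)/(-5 + r) - 1*0) = -2 + ((2 + r)/(-5 + r) + 0) = -2 + (2 + r)/(-5 + r))
f(S)*(-2512) = ((12 - 1*9)/(-5 + 9))*(-2512) = ((12 - 9)/4)*(-2512) = ((¼)*3)*(-2512) = (¾)*(-2512) = -1884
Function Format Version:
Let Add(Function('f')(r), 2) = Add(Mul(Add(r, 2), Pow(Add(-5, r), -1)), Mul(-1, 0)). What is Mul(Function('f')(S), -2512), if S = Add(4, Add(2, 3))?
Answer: -1884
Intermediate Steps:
S = 9 (S = Add(4, 5) = 9)
Function('f')(r) = Add(-2, Mul(Pow(Add(-5, r), -1), Add(2, r))) (Function('f')(r) = Add(-2, Add(Mul(Add(r, 2), Pow(Add(-5, r), -1)), Mul(-1, 0))) = Add(-2, Add(Mul(Add(2, r), Pow(Add(-5, r), -1)), 0)) = Add(-2, Add(Mul(Pow(Add(-5, r), -1), Add(2, r)), 0)) = Add(-2, Mul(Pow(Add(-5, r), -1), Add(2, r))))
Mul(Function('f')(S), -2512) = Mul(Mul(Pow(Add(-5, 9), -1), Add(12, Mul(-1, 9))), -2512) = Mul(Mul(Pow(4, -1), Add(12, -9)), -2512) = Mul(Mul(Rational(1, 4), 3), -2512) = Mul(Rational(3, 4), -2512) = -1884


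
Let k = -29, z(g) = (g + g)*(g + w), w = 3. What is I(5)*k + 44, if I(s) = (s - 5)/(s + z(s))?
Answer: 44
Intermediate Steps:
z(g) = 2*g*(3 + g) (z(g) = (g + g)*(g + 3) = (2*g)*(3 + g) = 2*g*(3 + g))
I(s) = (-5 + s)/(s + 2*s*(3 + s)) (I(s) = (s - 5)/(s + 2*s*(3 + s)) = (-5 + s)/(s + 2*s*(3 + s)))
I(5)*k + 44 = ((-5 + 5)/(5*(7 + 2*5)))*(-29) + 44 = ((⅕)*0/(7 + 10))*(-29) + 44 = ((⅕)*0/17)*(-29) + 44 = ((⅕)*(1/17)*0)*(-29) + 44 = 0*(-29) + 44 = 0 + 44 = 44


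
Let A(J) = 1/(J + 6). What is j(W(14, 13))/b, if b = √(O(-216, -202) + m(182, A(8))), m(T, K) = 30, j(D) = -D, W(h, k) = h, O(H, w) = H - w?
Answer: -7/2 ≈ -3.5000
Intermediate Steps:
A(J) = 1/(6 + J)
b = 4 (b = √((-216 - 1*(-202)) + 30) = √((-216 + 202) + 30) = √(-14 + 30) = √16 = 4)
j(W(14, 13))/b = -1*14/4 = -14*¼ = -7/2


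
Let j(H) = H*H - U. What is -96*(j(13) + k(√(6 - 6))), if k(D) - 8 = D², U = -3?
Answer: -17280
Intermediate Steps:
k(D) = 8 + D²
j(H) = 3 + H² (j(H) = H*H - 1*(-3) = H² + 3 = 3 + H²)
-96*(j(13) + k(√(6 - 6))) = -96*((3 + 13²) + (8 + (√(6 - 6))²)) = -96*((3 + 169) + (8 + (√0)²)) = -96*(172 + (8 + 0²)) = -96*(172 + (8 + 0)) = -96*(172 + 8) = -96*180 = -17280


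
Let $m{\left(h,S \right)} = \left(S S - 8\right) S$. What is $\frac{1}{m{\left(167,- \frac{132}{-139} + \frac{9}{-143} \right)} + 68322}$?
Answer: $\frac{7853305879133}{536503330901951451} \approx 1.4638 \cdot 10^{-5}$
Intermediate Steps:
$m{\left(h,S \right)} = S \left(-8 + S^{2}\right)$ ($m{\left(h,S \right)} = \left(S^{2} - 8\right) S = \left(-8 + S^{2}\right) S = S \left(-8 + S^{2}\right)$)
$\frac{1}{m{\left(167,- \frac{132}{-139} + \frac{9}{-143} \right)} + 68322} = \frac{1}{\left(- \frac{132}{-139} + \frac{9}{-143}\right) \left(-8 + \left(- \frac{132}{-139} + \frac{9}{-143}\right)^{2}\right) + 68322} = \frac{1}{\left(\left(-132\right) \left(- \frac{1}{139}\right) + 9 \left(- \frac{1}{143}\right)\right) \left(-8 + \left(\left(-132\right) \left(- \frac{1}{139}\right) + 9 \left(- \frac{1}{143}\right)\right)^{2}\right) + 68322} = \frac{1}{\left(\frac{132}{139} - \frac{9}{143}\right) \left(-8 + \left(\frac{132}{139} - \frac{9}{143}\right)^{2}\right) + 68322} = \frac{1}{\frac{17625 \left(-8 + \left(\frac{17625}{19877}\right)^{2}\right)}{19877} + 68322} = \frac{1}{\frac{17625 \left(-8 + \frac{310640625}{395095129}\right)}{19877} + 68322} = \frac{1}{\frac{17625}{19877} \left(- \frac{2850120407}{395095129}\right) + 68322} = \frac{1}{- \frac{50233372173375}{7853305879133} + 68322} = \frac{1}{\frac{536503330901951451}{7853305879133}} = \frac{7853305879133}{536503330901951451}$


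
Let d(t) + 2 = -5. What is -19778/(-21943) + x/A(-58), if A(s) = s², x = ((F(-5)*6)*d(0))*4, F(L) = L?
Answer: 21241328/18454063 ≈ 1.1510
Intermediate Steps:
d(t) = -7 (d(t) = -2 - 5 = -7)
x = 840 (x = (-5*6*(-7))*4 = -30*(-7)*4 = 210*4 = 840)
-19778/(-21943) + x/A(-58) = -19778/(-21943) + 840/((-58)²) = -19778*(-1/21943) + 840/3364 = 19778/21943 + 840*(1/3364) = 19778/21943 + 210/841 = 21241328/18454063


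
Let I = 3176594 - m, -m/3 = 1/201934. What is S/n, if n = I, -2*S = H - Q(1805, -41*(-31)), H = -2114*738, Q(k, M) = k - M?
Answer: 157575764022/641462332799 ≈ 0.24565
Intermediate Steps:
m = -3/201934 ≈ -1.4856e-5
H = -1560132
S = 780333 (S = -(-1560132 - (1805 - (-41)*(-31)))/2 = -(-1560132 - (1805 - 1*1271))/2 = -(-1560132 - (1805 - 1271))/2 = -(-1560132 - 1*534)/2 = -(-1560132 - 534)/2 = -½*(-1560666) = 780333)
I = 641462332799/201934 (I = 3176594 - 1*(-3/201934) = 3176594 + 3/201934 = 641462332799/201934 ≈ 3.1766e+6)
n = 641462332799/201934 ≈ 3.1766e+6
S/n = 780333/(641462332799/201934) = 780333*(201934/641462332799) = 157575764022/641462332799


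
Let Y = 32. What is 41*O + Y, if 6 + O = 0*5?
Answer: -214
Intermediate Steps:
O = -6 (O = -6 + 0*5 = -6 + 0 = -6)
41*O + Y = 41*(-6) + 32 = -246 + 32 = -214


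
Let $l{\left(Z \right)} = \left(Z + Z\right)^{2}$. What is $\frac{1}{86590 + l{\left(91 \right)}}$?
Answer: $\frac{1}{119714} \approx 8.3532 \cdot 10^{-6}$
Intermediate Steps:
$l{\left(Z \right)} = 4 Z^{2}$ ($l{\left(Z \right)} = \left(2 Z\right)^{2} = 4 Z^{2}$)
$\frac{1}{86590 + l{\left(91 \right)}} = \frac{1}{86590 + 4 \cdot 91^{2}} = \frac{1}{86590 + 4 \cdot 8281} = \frac{1}{86590 + 33124} = \frac{1}{119714}$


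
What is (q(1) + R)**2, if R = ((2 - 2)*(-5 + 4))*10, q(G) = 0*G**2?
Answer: 0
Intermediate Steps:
q(G) = 0
R = 0 (R = (0*(-1))*10 = 0*10 = 0)
(q(1) + R)**2 = (0 + 0)**2 = 0**2 = 0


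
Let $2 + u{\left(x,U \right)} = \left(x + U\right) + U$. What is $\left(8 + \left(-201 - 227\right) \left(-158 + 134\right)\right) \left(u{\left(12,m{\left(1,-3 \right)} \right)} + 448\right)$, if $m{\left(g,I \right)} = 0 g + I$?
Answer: $4646560$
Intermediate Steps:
$m{\left(g,I \right)} = I$ ($m{\left(g,I \right)} = 0 + I = I$)
$u{\left(x,U \right)} = -2 + x + 2 U$ ($u{\left(x,U \right)} = -2 + \left(\left(x + U\right) + U\right) = -2 + \left(\left(U + x\right) + U\right) = -2 + \left(x + 2 U\right) = -2 + x + 2 U$)
$\left(8 + \left(-201 - 227\right) \left(-158 + 134\right)\right) \left(u{\left(12,m{\left(1,-3 \right)} \right)} + 448\right) = \left(8 + \left(-201 - 227\right) \left(-158 + 134\right)\right) \left(\left(-2 + 12 + 2 \left(-3\right)\right) + 448\right) = \left(8 - -10272\right) \left(\left(-2 + 12 - 6\right) + 448\right) = \left(8 + 10272\right) \left(4 + 448\right) = 10280 \cdot 452 = 4646560$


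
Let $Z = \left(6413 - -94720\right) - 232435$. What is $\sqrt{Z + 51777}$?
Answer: $5 i \sqrt{3181} \approx 282.0 i$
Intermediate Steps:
$Z = -131302$ ($Z = \left(6413 + 94720\right) - 232435 = 101133 - 232435 = -131302$)
$\sqrt{Z + 51777} = \sqrt{-131302 + 51777} = \sqrt{-79525} = 5 i \sqrt{3181}$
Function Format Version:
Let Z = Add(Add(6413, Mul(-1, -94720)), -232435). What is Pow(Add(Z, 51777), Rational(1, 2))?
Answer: Mul(5, I, Pow(3181, Rational(1, 2))) ≈ Mul(282.00, I)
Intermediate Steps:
Z = -131302 (Z = Add(Add(6413, 94720), -232435) = Add(101133, -232435) = -131302)
Pow(Add(Z, 51777), Rational(1, 2)) = Pow(Add(-131302, 51777), Rational(1, 2)) = Pow(-79525, Rational(1, 2)) = Mul(5, I, Pow(3181, Rational(1, 2)))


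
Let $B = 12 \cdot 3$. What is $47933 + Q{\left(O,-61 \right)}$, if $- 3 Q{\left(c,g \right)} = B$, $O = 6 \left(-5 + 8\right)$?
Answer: $47921$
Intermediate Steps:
$B = 36$
$O = 18$ ($O = 6 \cdot 3 = 18$)
$Q{\left(c,g \right)} = -12$ ($Q{\left(c,g \right)} = \left(- \frac{1}{3}\right) 36 = -12$)
$47933 + Q{\left(O,-61 \right)} = 47933 - 12 = 47921$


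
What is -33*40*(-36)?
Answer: 47520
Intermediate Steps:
-33*40*(-36) = -1320*(-36) = 47520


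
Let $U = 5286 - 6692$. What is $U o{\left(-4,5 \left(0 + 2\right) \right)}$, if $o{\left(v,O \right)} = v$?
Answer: $5624$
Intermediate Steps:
$U = -1406$
$U o{\left(-4,5 \left(0 + 2\right) \right)} = \left(-1406\right) \left(-4\right) = 5624$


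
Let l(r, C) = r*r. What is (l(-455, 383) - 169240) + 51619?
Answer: 89404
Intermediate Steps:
l(r, C) = r**2
(l(-455, 383) - 169240) + 51619 = ((-455)**2 - 169240) + 51619 = (207025 - 169240) + 51619 = 37785 + 51619 = 89404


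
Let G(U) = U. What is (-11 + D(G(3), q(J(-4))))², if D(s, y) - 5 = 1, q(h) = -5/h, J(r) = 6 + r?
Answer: 25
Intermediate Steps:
D(s, y) = 6 (D(s, y) = 5 + 1 = 6)
(-11 + D(G(3), q(J(-4))))² = (-11 + 6)² = (-5)² = 25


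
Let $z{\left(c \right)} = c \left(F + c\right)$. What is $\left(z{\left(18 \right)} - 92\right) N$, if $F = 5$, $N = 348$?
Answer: $112056$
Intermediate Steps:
$z{\left(c \right)} = c \left(5 + c\right)$
$\left(z{\left(18 \right)} - 92\right) N = \left(18 \left(5 + 18\right) - 92\right) 348 = \left(18 \cdot 23 - 92\right) 348 = \left(414 - 92\right) 348 = 322 \cdot 348 = 112056$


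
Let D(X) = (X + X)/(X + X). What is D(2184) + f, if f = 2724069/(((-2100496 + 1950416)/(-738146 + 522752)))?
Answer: 293374134133/75040 ≈ 3.9096e+6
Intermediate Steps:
f = 293374059093/75040 (f = 2724069/((-150080/(-215394))) = 2724069/((-150080*(-1/215394))) = 2724069/(75040/107697) = 2724069*(107697/75040) = 293374059093/75040 ≈ 3.9096e+6)
D(X) = 1 (D(X) = (2*X)/((2*X)) = (2*X)*(1/(2*X)) = 1)
D(2184) + f = 1 + 293374059093/75040 = 293374134133/75040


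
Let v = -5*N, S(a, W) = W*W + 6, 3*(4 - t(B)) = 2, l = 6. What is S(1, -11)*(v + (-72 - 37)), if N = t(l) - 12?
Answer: -25019/3 ≈ -8339.7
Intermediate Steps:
t(B) = 10/3 (t(B) = 4 - ⅓*2 = 4 - ⅔ = 10/3)
S(a, W) = 6 + W² (S(a, W) = W² + 6 = 6 + W²)
N = -26/3 (N = 10/3 - 12 = -26/3 ≈ -8.6667)
v = 130/3 (v = -5*(-26/3) = 130/3 ≈ 43.333)
S(1, -11)*(v + (-72 - 37)) = (6 + (-11)²)*(130/3 + (-72 - 37)) = (6 + 121)*(130/3 - 109) = 127*(-197/3) = -25019/3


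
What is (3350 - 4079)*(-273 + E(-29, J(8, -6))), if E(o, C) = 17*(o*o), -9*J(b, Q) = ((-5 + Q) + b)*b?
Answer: -10223496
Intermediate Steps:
J(b, Q) = -b*(-5 + Q + b)/9 (J(b, Q) = -((-5 + Q) + b)*b/9 = -(-5 + Q + b)*b/9 = -b*(-5 + Q + b)/9)
E(o, C) = 17*o**2
(3350 - 4079)*(-273 + E(-29, J(8, -6))) = (3350 - 4079)*(-273 + 17*(-29)**2) = -729*(-273 + 17*841) = -729*(-273 + 14297) = -729*14024 = -10223496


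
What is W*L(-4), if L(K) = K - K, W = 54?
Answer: 0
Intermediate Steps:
L(K) = 0
W*L(-4) = 54*0 = 0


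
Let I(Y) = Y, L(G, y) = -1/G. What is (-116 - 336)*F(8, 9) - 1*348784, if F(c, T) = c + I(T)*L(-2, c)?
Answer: -354434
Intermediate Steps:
F(c, T) = c + T/2 (F(c, T) = c + T*(-1/(-2)) = c + T*(-1*(-½)) = c + T*(½) = c + T/2)
(-116 - 336)*F(8, 9) - 1*348784 = (-116 - 336)*(8 + (½)*9) - 1*348784 = -452*(8 + 9/2) - 348784 = -452*25/2 - 348784 = -5650 - 348784 = -354434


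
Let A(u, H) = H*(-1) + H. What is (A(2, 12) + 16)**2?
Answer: 256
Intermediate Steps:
A(u, H) = 0 (A(u, H) = -H + H = 0)
(A(2, 12) + 16)**2 = (0 + 16)**2 = 16**2 = 256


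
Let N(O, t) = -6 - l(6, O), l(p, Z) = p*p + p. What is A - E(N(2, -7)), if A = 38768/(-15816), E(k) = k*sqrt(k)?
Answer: -4846/1977 + 192*I*sqrt(3) ≈ -2.4512 + 332.55*I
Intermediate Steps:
l(p, Z) = p + p**2 (l(p, Z) = p**2 + p = p + p**2)
N(O, t) = -48 (N(O, t) = -6 - 6*(1 + 6) = -6 - 6*7 = -6 - 1*42 = -6 - 42 = -48)
E(k) = k**(3/2)
A = -4846/1977 (A = 38768*(-1/15816) = -4846/1977 ≈ -2.4512)
A - E(N(2, -7)) = -4846/1977 - (-48)**(3/2) = -4846/1977 - (-192)*I*sqrt(3) = -4846/1977 + 192*I*sqrt(3)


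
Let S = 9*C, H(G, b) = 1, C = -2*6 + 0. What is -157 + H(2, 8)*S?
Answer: -265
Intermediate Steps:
C = -12 (C = -12 + 0 = -12)
S = -108 (S = 9*(-12) = -108)
-157 + H(2, 8)*S = -157 + 1*(-108) = -157 - 108 = -265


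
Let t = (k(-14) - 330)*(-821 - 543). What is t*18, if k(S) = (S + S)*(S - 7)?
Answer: -6334416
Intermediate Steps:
k(S) = 2*S*(-7 + S) (k(S) = (2*S)*(-7 + S) = 2*S*(-7 + S))
t = -351912 (t = (2*(-14)*(-7 - 14) - 330)*(-821 - 543) = (2*(-14)*(-21) - 330)*(-1364) = (588 - 330)*(-1364) = 258*(-1364) = -351912)
t*18 = -351912*18 = -6334416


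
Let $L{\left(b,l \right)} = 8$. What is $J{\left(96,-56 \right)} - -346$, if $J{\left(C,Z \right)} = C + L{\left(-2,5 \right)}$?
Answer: $450$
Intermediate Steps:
$J{\left(C,Z \right)} = 8 + C$ ($J{\left(C,Z \right)} = C + 8 = 8 + C$)
$J{\left(96,-56 \right)} - -346 = \left(8 + 96\right) - -346 = 104 + 346 = 450$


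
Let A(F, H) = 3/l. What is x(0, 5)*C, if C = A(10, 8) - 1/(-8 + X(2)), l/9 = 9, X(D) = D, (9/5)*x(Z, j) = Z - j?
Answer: -275/486 ≈ -0.56584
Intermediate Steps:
x(Z, j) = -5*j/9 + 5*Z/9 (x(Z, j) = 5*(Z - j)/9 = -5*j/9 + 5*Z/9)
l = 81 (l = 9*9 = 81)
A(F, H) = 1/27 (A(F, H) = 3/81 = 3*(1/81) = 1/27)
C = 11/54 (C = 1/27 - 1/(-8 + 2) = 1/27 - 1/(-6) = 1/27 - 1*(-⅙) = 1/27 + ⅙ = 11/54 ≈ 0.20370)
x(0, 5)*C = (-5/9*5 + (5/9)*0)*(11/54) = (-25/9 + 0)*(11/54) = -25/9*11/54 = -275/486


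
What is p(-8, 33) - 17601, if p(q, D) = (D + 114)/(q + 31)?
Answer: -404676/23 ≈ -17595.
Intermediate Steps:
p(q, D) = (114 + D)/(31 + q)
p(-8, 33) - 17601 = (114 + 33)/(31 - 8) - 17601 = 147/23 - 17601 = -404676/23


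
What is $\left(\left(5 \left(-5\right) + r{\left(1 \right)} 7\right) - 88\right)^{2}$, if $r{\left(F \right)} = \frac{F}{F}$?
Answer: $11236$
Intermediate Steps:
$r{\left(F \right)} = 1$
$\left(\left(5 \left(-5\right) + r{\left(1 \right)} 7\right) - 88\right)^{2} = \left(\left(5 \left(-5\right) + 1 \cdot 7\right) - 88\right)^{2} = \left(\left(-25 + 7\right) - 88\right)^{2} = \left(-18 - 88\right)^{2} = \left(-106\right)^{2} = 11236$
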